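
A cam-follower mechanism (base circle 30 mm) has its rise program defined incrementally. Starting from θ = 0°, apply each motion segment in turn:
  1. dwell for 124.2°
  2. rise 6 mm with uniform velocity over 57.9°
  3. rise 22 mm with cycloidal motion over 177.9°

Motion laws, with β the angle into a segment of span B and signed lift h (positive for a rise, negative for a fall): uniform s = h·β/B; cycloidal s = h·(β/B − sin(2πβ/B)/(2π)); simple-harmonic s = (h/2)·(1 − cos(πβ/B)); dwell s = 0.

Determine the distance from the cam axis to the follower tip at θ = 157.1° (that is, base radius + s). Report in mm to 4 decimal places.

seg 1 [0°–124.2°] dwell: s stays 0.0000
seg 2 [124.2°–182.1°] uniform, h=6: θ=157.1° here. β=32.9, B=57.9. 6·32.9/57.9 = 3.4093 → s = 3.4093
radial distance = base radius + s = 30 + 3.4093 = 33.4093

33.4093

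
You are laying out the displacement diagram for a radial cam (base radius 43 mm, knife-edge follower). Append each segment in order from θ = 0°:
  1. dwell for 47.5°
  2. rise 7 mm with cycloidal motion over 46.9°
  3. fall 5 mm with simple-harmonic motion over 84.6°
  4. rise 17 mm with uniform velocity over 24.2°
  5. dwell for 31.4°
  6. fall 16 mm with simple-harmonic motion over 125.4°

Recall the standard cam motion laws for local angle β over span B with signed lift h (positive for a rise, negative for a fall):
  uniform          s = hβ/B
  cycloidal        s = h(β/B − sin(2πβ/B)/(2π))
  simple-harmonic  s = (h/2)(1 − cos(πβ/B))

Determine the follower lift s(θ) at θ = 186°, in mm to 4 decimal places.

seg 1 [0°–47.5°] dwell: s stays 0.0000
seg 2 [47.5°–94.4°] cycloidal, h=7: full span → s += 7 → s = 7.0000
seg 3 [94.4°–179°] simple-harmonic, h=-5: full span → s += -5 → s = 2.0000
seg 4 [179°–203.2°] uniform, h=17: θ=186° here. β=7, B=24.2. 17·7/24.2 = 4.9174 → s = 6.9174

6.9174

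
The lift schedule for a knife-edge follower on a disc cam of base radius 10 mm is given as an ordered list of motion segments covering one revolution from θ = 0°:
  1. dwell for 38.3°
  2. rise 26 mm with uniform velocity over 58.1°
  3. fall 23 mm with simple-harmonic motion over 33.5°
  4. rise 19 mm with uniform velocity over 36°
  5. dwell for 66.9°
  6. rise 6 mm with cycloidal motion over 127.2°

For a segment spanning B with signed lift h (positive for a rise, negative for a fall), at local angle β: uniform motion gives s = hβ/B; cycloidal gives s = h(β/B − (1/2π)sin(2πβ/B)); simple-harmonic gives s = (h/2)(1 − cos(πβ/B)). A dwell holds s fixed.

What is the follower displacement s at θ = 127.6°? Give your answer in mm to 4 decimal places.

seg 1 [0°–38.3°] dwell: s stays 0.0000
seg 2 [38.3°–96.4°] uniform, h=26: full span → s += 26 → s = 26.0000
seg 3 [96.4°–129.9°] simple-harmonic, h=-23: θ=127.6° here. β=31.2, B=33.5. -23/2·(1 − cos(π·0.9313)) = -22.7335 → s = 3.2665

3.2665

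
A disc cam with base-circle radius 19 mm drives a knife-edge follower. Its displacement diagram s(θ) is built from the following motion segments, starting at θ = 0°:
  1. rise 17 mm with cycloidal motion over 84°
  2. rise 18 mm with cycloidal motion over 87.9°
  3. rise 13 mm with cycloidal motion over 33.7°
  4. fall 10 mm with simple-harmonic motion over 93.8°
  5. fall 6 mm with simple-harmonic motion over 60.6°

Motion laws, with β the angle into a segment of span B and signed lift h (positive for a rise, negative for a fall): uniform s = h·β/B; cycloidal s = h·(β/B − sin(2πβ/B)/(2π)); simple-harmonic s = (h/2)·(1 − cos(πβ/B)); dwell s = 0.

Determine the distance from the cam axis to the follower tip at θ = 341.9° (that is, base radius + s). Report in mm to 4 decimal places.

seg 1 [0°–84°] cycloidal, h=17: full span → s += 17 → s = 17.0000
seg 2 [84°–171.9°] cycloidal, h=18: full span → s += 18 → s = 35.0000
seg 3 [171.9°–205.6°] cycloidal, h=13: full span → s += 13 → s = 48.0000
seg 4 [205.6°–299.4°] simple-harmonic, h=-10: full span → s += -10 → s = 38.0000
seg 5 [299.4°–360°] simple-harmonic, h=-6: θ=341.9° here. β=42.5, B=60.6. -6/2·(1 − cos(π·0.7013)) = -4.7734 → s = 33.2266
radial distance = base radius + s = 19 + 33.2266 = 52.2266

52.2266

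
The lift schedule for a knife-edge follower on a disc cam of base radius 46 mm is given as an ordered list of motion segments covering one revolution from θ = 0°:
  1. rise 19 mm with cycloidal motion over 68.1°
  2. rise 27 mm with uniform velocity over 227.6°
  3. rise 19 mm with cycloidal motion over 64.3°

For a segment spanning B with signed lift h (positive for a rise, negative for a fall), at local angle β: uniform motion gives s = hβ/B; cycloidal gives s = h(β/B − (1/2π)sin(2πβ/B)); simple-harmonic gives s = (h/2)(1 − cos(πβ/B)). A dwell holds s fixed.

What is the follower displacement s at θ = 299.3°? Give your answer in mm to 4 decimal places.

seg 1 [0°–68.1°] cycloidal, h=19: full span → s += 19 → s = 19.0000
seg 2 [68.1°–295.7°] uniform, h=27: full span → s += 27 → s = 46.0000
seg 3 [295.7°–360°] cycloidal, h=19: θ=299.3° here. β=3.6, B=64.3. 19·(0.0560 − sin(2π·0.0560)/(2π)) = 0.0218 → s = 46.0218

46.0218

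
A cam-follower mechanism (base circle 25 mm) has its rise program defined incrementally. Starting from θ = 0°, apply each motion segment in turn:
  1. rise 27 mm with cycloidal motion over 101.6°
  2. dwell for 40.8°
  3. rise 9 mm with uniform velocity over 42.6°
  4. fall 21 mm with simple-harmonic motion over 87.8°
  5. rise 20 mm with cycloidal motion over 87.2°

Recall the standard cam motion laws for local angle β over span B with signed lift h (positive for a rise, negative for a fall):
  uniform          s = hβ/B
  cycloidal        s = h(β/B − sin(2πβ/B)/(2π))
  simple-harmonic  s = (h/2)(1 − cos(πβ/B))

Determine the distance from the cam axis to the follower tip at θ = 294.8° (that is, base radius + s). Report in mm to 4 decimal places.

seg 1 [0°–101.6°] cycloidal, h=27: full span → s += 27 → s = 27.0000
seg 2 [101.6°–142.4°] dwell: s stays 27.0000
seg 3 [142.4°–185°] uniform, h=9: full span → s += 9 → s = 36.0000
seg 4 [185°–272.8°] simple-harmonic, h=-21: full span → s += -21 → s = 15.0000
seg 5 [272.8°–360°] cycloidal, h=20: θ=294.8° here. β=22, B=87.2. 20·(0.2523 − sin(2π·0.2523)/(2π)) = 1.8631 → s = 16.8631
radial distance = base radius + s = 25 + 16.8631 = 41.8631

41.8631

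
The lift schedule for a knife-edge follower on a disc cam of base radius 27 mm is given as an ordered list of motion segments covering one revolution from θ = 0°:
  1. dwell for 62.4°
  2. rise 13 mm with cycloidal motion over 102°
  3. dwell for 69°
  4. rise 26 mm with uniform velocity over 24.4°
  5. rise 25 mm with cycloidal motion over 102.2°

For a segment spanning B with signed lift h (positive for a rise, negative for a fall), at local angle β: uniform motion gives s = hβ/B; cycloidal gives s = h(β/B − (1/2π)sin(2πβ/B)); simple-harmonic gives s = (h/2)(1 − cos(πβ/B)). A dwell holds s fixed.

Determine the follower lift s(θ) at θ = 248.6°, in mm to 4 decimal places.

seg 1 [0°–62.4°] dwell: s stays 0.0000
seg 2 [62.4°–164.4°] cycloidal, h=13: full span → s += 13 → s = 13.0000
seg 3 [164.4°–233.4°] dwell: s stays 13.0000
seg 4 [233.4°–257.8°] uniform, h=26: θ=248.6° here. β=15.2, B=24.4. 26·15.2/24.4 = 16.1967 → s = 29.1967

29.1967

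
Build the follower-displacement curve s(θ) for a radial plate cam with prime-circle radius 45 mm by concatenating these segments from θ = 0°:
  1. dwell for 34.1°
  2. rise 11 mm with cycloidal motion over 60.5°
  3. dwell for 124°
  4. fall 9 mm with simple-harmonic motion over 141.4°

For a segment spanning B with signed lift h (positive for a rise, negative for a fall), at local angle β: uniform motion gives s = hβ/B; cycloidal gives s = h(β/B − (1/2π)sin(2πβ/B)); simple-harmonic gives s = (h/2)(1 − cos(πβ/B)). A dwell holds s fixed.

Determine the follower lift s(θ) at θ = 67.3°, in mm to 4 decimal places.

seg 1 [0°–34.1°] dwell: s stays 0.0000
seg 2 [34.1°–94.6°] cycloidal, h=11: θ=67.3° here. β=33.2, B=60.5. 11·(0.5488 − sin(2π·0.5488)/(2π)) = 6.5644 → s = 6.5644

6.5644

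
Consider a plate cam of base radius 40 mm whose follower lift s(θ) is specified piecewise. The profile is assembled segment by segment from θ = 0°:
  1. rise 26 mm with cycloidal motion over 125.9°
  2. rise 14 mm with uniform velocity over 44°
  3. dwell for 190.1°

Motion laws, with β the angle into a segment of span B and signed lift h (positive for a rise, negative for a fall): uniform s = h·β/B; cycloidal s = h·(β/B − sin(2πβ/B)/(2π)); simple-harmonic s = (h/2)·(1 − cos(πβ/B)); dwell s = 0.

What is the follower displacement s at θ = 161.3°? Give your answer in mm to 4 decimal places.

seg 1 [0°–125.9°] cycloidal, h=26: full span → s += 26 → s = 26.0000
seg 2 [125.9°–169.9°] uniform, h=14: θ=161.3° here. β=35.4, B=44. 14·35.4/44 = 11.2636 → s = 37.2636

37.2636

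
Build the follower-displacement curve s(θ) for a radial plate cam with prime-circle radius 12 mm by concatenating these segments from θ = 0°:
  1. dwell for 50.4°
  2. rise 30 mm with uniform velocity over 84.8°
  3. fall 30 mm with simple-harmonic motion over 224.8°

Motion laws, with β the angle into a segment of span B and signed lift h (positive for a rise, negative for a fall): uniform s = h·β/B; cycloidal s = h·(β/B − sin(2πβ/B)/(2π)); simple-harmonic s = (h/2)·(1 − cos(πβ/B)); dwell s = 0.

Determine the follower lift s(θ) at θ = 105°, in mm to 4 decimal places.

seg 1 [0°–50.4°] dwell: s stays 0.0000
seg 2 [50.4°–135.2°] uniform, h=30: θ=105° here. β=54.6, B=84.8. 30·54.6/84.8 = 19.3160 → s = 19.3160

19.3160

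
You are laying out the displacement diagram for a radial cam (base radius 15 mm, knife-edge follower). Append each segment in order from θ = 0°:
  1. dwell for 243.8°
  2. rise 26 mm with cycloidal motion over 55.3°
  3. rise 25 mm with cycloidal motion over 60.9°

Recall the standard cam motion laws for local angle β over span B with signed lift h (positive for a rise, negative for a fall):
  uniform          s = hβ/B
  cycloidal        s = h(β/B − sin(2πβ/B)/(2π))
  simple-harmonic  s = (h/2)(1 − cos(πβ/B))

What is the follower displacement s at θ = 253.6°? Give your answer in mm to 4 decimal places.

seg 1 [0°–243.8°] dwell: s stays 0.0000
seg 2 [243.8°–299.1°] cycloidal, h=26: θ=253.6° here. β=9.8, B=55.3. 26·(0.1772 − sin(2π·0.1772)/(2π)) = 0.8948 → s = 0.8948

0.8948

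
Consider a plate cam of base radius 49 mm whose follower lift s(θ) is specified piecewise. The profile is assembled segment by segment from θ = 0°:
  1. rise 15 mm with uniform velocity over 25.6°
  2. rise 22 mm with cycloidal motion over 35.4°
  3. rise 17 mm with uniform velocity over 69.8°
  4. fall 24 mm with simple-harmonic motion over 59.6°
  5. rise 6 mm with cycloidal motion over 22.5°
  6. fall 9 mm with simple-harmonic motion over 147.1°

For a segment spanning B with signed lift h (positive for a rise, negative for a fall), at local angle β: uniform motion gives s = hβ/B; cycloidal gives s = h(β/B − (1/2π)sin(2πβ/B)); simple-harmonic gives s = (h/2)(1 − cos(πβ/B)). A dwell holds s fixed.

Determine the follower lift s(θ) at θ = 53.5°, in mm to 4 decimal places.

seg 1 [0°–25.6°] uniform, h=15: full span → s += 15 → s = 15.0000
seg 2 [25.6°–61°] cycloidal, h=22: θ=53.5° here. β=27.9, B=35.4. 22·(0.7881 − sin(2π·0.7881)/(2π)) = 20.7404 → s = 35.7404

35.7404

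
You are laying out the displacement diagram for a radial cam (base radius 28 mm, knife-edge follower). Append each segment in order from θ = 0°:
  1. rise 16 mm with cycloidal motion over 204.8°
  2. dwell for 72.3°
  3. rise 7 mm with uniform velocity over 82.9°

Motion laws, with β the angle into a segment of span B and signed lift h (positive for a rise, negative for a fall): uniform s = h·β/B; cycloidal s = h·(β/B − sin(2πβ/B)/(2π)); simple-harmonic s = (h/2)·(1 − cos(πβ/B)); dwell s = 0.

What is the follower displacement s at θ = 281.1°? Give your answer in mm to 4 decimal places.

seg 1 [0°–204.8°] cycloidal, h=16: full span → s += 16 → s = 16.0000
seg 2 [204.8°–277.1°] dwell: s stays 16.0000
seg 3 [277.1°–360°] uniform, h=7: θ=281.1° here. β=4, B=82.9. 7·4/82.9 = 0.3378 → s = 16.3378

16.3378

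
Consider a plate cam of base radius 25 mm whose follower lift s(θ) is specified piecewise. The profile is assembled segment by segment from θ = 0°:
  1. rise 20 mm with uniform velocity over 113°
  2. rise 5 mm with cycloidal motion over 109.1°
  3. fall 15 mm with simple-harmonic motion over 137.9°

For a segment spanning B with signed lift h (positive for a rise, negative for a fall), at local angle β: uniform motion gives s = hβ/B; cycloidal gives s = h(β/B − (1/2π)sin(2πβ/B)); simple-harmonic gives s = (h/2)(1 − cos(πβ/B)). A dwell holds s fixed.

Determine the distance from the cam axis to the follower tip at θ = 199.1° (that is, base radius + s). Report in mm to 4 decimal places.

seg 1 [0°–113°] uniform, h=20: full span → s += 20 → s = 20.0000
seg 2 [113°–222.1°] cycloidal, h=5: θ=199.1° here. β=86.1, B=109.1. 5·(0.7892 − sin(2π·0.7892)/(2π)) = 4.7177 → s = 24.7177
radial distance = base radius + s = 25 + 24.7177 = 49.7177

49.7177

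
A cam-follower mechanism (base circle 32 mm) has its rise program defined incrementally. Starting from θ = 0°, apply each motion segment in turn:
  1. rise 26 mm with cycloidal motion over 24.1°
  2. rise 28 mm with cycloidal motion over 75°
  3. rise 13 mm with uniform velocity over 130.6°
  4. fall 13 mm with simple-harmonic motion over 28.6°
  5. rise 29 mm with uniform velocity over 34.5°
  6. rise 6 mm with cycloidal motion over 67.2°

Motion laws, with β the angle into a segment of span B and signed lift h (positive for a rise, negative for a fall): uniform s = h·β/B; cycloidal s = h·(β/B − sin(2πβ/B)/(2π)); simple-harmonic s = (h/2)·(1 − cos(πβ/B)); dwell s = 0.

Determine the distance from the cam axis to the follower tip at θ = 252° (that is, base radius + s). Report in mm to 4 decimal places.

seg 1 [0°–24.1°] cycloidal, h=26: full span → s += 26 → s = 26.0000
seg 2 [24.1°–99.1°] cycloidal, h=28: full span → s += 28 → s = 54.0000
seg 3 [99.1°–229.7°] uniform, h=13: full span → s += 13 → s = 67.0000
seg 4 [229.7°–258.3°] simple-harmonic, h=-13: θ=252° here. β=22.3, B=28.6. -13/2·(1 − cos(π·0.7797)) = -11.5047 → s = 55.4953
radial distance = base radius + s = 32 + 55.4953 = 87.4953

87.4953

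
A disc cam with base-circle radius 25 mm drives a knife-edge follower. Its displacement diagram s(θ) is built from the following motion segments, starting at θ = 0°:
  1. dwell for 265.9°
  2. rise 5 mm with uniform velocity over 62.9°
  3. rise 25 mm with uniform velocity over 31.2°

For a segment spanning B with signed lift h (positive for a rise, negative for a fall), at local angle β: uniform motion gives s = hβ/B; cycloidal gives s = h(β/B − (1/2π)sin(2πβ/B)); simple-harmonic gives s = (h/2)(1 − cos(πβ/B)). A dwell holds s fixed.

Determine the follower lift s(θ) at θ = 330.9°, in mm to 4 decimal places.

seg 1 [0°–265.9°] dwell: s stays 0.0000
seg 2 [265.9°–328.8°] uniform, h=5: full span → s += 5 → s = 5.0000
seg 3 [328.8°–360°] uniform, h=25: θ=330.9° here. β=2.1, B=31.2. 25·2.1/31.2 = 1.6827 → s = 6.6827

6.6827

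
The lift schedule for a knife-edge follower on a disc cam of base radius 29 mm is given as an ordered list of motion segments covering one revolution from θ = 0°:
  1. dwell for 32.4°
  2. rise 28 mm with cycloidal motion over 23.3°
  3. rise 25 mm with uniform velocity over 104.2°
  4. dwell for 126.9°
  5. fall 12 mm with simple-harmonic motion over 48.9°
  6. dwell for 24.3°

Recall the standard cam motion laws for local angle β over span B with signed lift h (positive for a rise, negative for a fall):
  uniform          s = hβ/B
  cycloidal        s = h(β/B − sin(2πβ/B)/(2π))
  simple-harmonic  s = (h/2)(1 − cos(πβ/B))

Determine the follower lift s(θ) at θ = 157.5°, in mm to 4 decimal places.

seg 1 [0°–32.4°] dwell: s stays 0.0000
seg 2 [32.4°–55.7°] cycloidal, h=28: full span → s += 28 → s = 28.0000
seg 3 [55.7°–159.9°] uniform, h=25: θ=157.5° here. β=101.8, B=104.2. 25·101.8/104.2 = 24.4242 → s = 52.4242

52.4242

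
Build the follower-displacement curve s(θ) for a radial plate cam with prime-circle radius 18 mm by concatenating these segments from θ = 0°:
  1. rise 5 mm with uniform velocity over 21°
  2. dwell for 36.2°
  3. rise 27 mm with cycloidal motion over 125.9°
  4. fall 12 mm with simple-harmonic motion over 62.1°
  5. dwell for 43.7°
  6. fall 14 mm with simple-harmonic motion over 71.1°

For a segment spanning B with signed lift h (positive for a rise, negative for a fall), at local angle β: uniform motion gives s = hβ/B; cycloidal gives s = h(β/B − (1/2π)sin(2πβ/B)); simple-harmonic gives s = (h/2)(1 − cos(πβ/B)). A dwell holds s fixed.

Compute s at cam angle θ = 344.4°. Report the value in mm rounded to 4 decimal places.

seg 1 [0°–21°] uniform, h=5: full span → s += 5 → s = 5.0000
seg 2 [21°–57.2°] dwell: s stays 5.0000
seg 3 [57.2°–183.1°] cycloidal, h=27: full span → s += 27 → s = 32.0000
seg 4 [183.1°–245.2°] simple-harmonic, h=-12: full span → s += -12 → s = 20.0000
seg 5 [245.2°–288.9°] dwell: s stays 20.0000
seg 6 [288.9°–360°] simple-harmonic, h=-14: θ=344.4° here. β=55.5, B=71.1. -14/2·(1 − cos(π·0.7806)) = -12.4019 → s = 7.5981

7.5981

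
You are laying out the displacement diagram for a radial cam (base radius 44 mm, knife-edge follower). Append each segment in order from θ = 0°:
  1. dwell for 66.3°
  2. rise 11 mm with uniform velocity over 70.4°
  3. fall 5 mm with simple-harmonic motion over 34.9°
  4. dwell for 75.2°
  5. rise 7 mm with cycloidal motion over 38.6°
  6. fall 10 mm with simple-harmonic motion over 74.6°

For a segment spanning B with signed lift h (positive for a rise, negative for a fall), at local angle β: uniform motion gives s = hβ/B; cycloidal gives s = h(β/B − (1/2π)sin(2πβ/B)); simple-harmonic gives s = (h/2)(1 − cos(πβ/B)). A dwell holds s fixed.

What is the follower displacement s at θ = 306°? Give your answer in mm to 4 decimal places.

seg 1 [0°–66.3°] dwell: s stays 0.0000
seg 2 [66.3°–136.7°] uniform, h=11: full span → s += 11 → s = 11.0000
seg 3 [136.7°–171.6°] simple-harmonic, h=-5: full span → s += -5 → s = 6.0000
seg 4 [171.6°–246.8°] dwell: s stays 6.0000
seg 5 [246.8°–285.4°] cycloidal, h=7: full span → s += 7 → s = 13.0000
seg 6 [285.4°–360°] simple-harmonic, h=-10: θ=306° here. β=20.6, B=74.6. -10/2·(1 − cos(π·0.2761)) = -1.7664 → s = 11.2336

11.2336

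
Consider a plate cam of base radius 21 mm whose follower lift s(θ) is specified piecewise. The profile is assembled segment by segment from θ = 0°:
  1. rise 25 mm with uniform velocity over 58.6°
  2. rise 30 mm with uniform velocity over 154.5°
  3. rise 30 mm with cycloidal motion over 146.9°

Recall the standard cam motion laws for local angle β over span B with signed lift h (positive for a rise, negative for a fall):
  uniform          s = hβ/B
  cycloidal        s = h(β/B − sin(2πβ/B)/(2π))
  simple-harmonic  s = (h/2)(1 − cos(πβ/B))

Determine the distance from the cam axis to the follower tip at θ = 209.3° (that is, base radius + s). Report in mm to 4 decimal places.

seg 1 [0°–58.6°] uniform, h=25: full span → s += 25 → s = 25.0000
seg 2 [58.6°–213.1°] uniform, h=30: θ=209.3° here. β=150.7, B=154.5. 30·150.7/154.5 = 29.2621 → s = 54.2621
radial distance = base radius + s = 21 + 54.2621 = 75.2621

75.2621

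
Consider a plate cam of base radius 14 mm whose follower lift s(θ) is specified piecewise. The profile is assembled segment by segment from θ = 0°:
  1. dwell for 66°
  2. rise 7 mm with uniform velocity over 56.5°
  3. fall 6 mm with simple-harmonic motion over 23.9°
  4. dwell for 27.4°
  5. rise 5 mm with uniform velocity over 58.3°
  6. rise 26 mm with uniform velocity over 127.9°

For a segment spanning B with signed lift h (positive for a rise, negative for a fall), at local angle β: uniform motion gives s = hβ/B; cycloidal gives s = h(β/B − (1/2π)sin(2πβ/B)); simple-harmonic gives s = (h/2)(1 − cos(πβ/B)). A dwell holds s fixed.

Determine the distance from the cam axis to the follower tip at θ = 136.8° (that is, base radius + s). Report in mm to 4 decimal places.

seg 1 [0°–66°] dwell: s stays 0.0000
seg 2 [66°–122.5°] uniform, h=7: full span → s += 7 → s = 7.0000
seg 3 [122.5°–146.4°] simple-harmonic, h=-6: θ=136.8° here. β=14.3, B=23.9. -6/2·(1 − cos(π·0.5983)) = -3.9120 → s = 3.0880
radial distance = base radius + s = 14 + 3.0880 = 17.0880

17.0880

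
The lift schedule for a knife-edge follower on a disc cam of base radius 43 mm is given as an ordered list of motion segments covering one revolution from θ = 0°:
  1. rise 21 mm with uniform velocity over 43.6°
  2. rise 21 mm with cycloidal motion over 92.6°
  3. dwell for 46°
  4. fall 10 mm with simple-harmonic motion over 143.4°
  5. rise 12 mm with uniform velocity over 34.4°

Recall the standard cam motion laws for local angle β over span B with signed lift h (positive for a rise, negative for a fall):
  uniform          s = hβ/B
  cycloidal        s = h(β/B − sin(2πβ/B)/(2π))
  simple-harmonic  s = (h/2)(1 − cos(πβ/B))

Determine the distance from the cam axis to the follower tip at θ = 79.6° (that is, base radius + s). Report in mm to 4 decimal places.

seg 1 [0°–43.6°] uniform, h=21: full span → s += 21 → s = 21.0000
seg 2 [43.6°–136.2°] cycloidal, h=21: θ=79.6° here. β=36, B=92.6. 21·(0.3888 − sin(2π·0.3888)/(2π)) = 6.0139 → s = 27.0139
radial distance = base radius + s = 43 + 27.0139 = 70.0139

70.0139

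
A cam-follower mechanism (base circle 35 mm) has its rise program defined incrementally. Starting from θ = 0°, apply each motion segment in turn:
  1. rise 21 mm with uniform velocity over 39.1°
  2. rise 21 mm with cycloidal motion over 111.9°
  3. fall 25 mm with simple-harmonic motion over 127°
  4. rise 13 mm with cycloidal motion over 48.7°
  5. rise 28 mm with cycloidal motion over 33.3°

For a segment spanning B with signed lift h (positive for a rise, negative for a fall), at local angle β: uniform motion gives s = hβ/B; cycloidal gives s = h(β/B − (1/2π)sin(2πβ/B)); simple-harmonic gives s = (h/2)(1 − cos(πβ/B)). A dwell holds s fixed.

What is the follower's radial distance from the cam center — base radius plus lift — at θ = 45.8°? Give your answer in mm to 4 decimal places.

seg 1 [0°–39.1°] uniform, h=21: full span → s += 21 → s = 21.0000
seg 2 [39.1°–151°] cycloidal, h=21: θ=45.8° here. β=6.7, B=111.9. 21·(0.0599 − sin(2π·0.0599)/(2π)) = 0.0295 → s = 21.0295
radial distance = base radius + s = 35 + 21.0295 = 56.0295

56.0295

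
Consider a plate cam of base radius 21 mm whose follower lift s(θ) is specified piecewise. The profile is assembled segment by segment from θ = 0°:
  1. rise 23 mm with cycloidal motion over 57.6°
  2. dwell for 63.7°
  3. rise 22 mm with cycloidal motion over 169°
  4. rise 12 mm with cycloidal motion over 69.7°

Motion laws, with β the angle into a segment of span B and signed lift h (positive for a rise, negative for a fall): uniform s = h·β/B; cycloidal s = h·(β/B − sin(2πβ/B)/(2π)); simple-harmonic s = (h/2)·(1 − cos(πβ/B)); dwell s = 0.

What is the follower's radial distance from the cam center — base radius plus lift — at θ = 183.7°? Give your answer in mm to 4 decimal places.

seg 1 [0°–57.6°] cycloidal, h=23: full span → s += 23 → s = 23.0000
seg 2 [57.6°–121.3°] dwell: s stays 23.0000
seg 3 [121.3°–290.3°] cycloidal, h=22: θ=183.7° here. β=62.4, B=169. 22·(0.3692 − sin(2π·0.3692)/(2π)) = 5.5591 → s = 28.5591
radial distance = base radius + s = 21 + 28.5591 = 49.5591

49.5591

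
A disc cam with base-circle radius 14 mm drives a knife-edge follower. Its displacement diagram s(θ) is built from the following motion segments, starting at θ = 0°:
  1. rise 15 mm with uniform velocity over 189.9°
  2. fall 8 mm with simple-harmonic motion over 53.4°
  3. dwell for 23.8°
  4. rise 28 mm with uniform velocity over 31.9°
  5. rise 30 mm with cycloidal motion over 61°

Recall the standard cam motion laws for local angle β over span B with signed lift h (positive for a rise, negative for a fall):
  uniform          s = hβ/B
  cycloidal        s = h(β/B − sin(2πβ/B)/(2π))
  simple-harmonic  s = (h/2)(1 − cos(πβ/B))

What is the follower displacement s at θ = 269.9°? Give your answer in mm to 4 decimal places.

seg 1 [0°–189.9°] uniform, h=15: full span → s += 15 → s = 15.0000
seg 2 [189.9°–243.3°] simple-harmonic, h=-8: full span → s += -8 → s = 7.0000
seg 3 [243.3°–267.1°] dwell: s stays 7.0000
seg 4 [267.1°–299°] uniform, h=28: θ=269.9° here. β=2.8, B=31.9. 28·2.8/31.9 = 2.4577 → s = 9.4577

9.4577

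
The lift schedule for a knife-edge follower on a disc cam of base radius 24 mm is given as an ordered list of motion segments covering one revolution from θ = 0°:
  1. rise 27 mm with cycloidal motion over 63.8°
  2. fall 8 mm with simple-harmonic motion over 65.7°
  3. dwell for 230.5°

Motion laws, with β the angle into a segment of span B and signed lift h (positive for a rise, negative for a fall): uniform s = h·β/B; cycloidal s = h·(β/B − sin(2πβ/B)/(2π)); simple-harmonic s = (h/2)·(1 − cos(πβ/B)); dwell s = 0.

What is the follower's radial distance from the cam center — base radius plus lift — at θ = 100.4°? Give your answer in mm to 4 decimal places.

seg 1 [0°–63.8°] cycloidal, h=27: full span → s += 27 → s = 27.0000
seg 2 [63.8°–129.5°] simple-harmonic, h=-8: θ=100.4° here. β=36.6, B=65.7. -8/2·(1 − cos(π·0.5571)) = -4.7134 → s = 22.2866
radial distance = base radius + s = 24 + 22.2866 = 46.2866

46.2866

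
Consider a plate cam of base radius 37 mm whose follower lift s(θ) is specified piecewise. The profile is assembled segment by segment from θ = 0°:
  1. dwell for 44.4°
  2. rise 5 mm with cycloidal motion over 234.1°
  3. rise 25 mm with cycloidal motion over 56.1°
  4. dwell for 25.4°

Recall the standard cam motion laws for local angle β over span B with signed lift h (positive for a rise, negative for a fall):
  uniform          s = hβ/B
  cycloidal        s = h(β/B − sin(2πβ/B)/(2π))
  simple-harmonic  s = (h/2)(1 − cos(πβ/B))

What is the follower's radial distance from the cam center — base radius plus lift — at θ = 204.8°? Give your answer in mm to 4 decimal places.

seg 1 [0°–44.4°] dwell: s stays 0.0000
seg 2 [44.4°–278.5°] cycloidal, h=5: θ=204.8° here. β=160.4, B=234.1. 5·(0.6852 − sin(2π·0.6852)/(2π)) = 4.1566 → s = 4.1566
radial distance = base radius + s = 37 + 4.1566 = 41.1566

41.1566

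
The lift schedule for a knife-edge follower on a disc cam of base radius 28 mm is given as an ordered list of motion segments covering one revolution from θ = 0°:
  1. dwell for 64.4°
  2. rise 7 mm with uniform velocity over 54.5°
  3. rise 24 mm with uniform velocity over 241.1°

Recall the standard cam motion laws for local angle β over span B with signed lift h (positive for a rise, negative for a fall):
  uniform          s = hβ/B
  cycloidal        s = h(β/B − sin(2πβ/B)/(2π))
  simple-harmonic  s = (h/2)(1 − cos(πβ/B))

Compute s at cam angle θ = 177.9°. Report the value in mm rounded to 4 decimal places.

seg 1 [0°–64.4°] dwell: s stays 0.0000
seg 2 [64.4°–118.9°] uniform, h=7: full span → s += 7 → s = 7.0000
seg 3 [118.9°–360°] uniform, h=24: θ=177.9° here. β=59, B=241.1. 24·59/241.1 = 5.8731 → s = 12.8731

12.8731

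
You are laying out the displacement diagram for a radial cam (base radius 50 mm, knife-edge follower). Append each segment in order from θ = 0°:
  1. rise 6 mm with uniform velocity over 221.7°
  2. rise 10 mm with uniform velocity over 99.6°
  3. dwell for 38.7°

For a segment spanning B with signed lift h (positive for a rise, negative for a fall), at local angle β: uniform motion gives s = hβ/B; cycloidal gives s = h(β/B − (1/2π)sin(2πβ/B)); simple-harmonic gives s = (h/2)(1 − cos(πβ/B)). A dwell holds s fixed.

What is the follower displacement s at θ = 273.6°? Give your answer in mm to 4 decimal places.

seg 1 [0°–221.7°] uniform, h=6: full span → s += 6 → s = 6.0000
seg 2 [221.7°–321.3°] uniform, h=10: θ=273.6° here. β=51.9, B=99.6. 10·51.9/99.6 = 5.2108 → s = 11.2108

11.2108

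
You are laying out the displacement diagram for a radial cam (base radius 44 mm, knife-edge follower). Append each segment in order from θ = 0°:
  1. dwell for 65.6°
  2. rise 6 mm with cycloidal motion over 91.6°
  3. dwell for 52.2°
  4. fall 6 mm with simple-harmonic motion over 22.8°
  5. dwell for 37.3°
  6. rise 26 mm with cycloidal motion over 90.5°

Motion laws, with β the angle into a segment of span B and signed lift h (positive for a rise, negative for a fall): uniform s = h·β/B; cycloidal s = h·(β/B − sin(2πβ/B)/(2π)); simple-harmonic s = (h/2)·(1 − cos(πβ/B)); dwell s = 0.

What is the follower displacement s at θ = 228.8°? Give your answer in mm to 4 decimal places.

seg 1 [0°–65.6°] dwell: s stays 0.0000
seg 2 [65.6°–157.2°] cycloidal, h=6: full span → s += 6 → s = 6.0000
seg 3 [157.2°–209.4°] dwell: s stays 6.0000
seg 4 [209.4°–232.2°] simple-harmonic, h=-6: θ=228.8° here. β=19.4, B=22.8. -6/2·(1 − cos(π·0.8509)) = -5.6768 → s = 0.3232

0.3232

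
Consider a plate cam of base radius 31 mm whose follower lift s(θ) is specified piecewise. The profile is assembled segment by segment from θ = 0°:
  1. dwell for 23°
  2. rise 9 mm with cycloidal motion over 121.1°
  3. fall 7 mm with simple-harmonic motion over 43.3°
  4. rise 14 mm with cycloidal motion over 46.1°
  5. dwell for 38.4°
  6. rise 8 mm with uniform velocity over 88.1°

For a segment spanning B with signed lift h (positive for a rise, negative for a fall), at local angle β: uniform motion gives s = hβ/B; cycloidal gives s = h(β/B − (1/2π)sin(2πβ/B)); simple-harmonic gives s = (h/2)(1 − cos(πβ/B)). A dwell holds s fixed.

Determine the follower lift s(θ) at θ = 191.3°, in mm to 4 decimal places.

seg 1 [0°–23°] dwell: s stays 0.0000
seg 2 [23°–144.1°] cycloidal, h=9: full span → s += 9 → s = 9.0000
seg 3 [144.1°–187.4°] simple-harmonic, h=-7: full span → s += -7 → s = 2.0000
seg 4 [187.4°–233.5°] cycloidal, h=14: θ=191.3° here. β=3.9, B=46.1. 14·(0.0846 − sin(2π·0.0846)/(2π)) = 0.0550 → s = 2.0550

2.0550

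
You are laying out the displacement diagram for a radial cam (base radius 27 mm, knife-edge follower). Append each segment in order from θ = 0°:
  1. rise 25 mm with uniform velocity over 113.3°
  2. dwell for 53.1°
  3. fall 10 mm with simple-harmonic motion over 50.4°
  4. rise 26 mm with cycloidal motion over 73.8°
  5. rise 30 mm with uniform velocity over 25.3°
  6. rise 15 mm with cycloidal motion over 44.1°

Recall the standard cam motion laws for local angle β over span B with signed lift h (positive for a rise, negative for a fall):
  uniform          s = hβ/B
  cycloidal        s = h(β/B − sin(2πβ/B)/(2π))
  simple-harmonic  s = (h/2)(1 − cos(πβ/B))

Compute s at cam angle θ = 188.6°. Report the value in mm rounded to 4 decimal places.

seg 1 [0°–113.3°] uniform, h=25: full span → s += 25 → s = 25.0000
seg 2 [113.3°–166.4°] dwell: s stays 25.0000
seg 3 [166.4°–216.8°] simple-harmonic, h=-10: θ=188.6° here. β=22.2, B=50.4. -10/2·(1 − cos(π·0.4405)) = -4.0704 → s = 20.9296

20.9296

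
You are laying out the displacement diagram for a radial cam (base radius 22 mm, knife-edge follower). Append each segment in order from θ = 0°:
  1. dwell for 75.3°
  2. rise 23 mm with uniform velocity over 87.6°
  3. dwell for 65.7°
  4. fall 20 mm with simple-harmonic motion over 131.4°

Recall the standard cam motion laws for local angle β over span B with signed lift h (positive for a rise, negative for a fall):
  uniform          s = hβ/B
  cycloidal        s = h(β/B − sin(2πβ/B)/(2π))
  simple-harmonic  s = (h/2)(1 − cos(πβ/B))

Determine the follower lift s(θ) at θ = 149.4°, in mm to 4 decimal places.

seg 1 [0°–75.3°] dwell: s stays 0.0000
seg 2 [75.3°–162.9°] uniform, h=23: θ=149.4° here. β=74.1, B=87.6. 23·74.1/87.6 = 19.4555 → s = 19.4555

19.4555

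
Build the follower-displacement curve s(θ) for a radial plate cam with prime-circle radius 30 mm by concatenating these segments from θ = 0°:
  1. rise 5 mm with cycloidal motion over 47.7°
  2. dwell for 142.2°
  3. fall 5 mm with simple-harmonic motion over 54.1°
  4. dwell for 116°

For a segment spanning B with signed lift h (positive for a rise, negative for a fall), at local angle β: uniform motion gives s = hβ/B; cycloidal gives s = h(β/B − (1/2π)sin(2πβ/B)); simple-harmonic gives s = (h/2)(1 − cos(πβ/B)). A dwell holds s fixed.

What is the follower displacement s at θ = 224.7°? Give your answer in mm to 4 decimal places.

seg 1 [0°–47.7°] cycloidal, h=5: full span → s += 5 → s = 5.0000
seg 2 [47.7°–189.9°] dwell: s stays 5.0000
seg 3 [189.9°–244°] simple-harmonic, h=-5: θ=224.7° here. β=34.8, B=54.1. -5/2·(1 − cos(π·0.6433)) = -3.5875 → s = 1.4125

1.4125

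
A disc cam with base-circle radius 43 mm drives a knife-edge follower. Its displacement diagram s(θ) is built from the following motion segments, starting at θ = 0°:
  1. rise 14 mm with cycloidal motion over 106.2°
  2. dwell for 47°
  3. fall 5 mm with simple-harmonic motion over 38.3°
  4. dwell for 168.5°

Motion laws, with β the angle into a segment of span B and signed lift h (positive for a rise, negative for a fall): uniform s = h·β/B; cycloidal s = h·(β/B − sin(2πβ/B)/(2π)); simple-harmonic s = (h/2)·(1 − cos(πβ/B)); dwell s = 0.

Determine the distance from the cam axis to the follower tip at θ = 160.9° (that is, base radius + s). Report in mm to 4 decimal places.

seg 1 [0°–106.2°] cycloidal, h=14: full span → s += 14 → s = 14.0000
seg 2 [106.2°–153.2°] dwell: s stays 14.0000
seg 3 [153.2°–191.5°] simple-harmonic, h=-5: θ=160.9° here. β=7.7, B=38.3. -5/2·(1 − cos(π·0.2010)) = -0.4823 → s = 13.5177
radial distance = base radius + s = 43 + 13.5177 = 56.5177

56.5177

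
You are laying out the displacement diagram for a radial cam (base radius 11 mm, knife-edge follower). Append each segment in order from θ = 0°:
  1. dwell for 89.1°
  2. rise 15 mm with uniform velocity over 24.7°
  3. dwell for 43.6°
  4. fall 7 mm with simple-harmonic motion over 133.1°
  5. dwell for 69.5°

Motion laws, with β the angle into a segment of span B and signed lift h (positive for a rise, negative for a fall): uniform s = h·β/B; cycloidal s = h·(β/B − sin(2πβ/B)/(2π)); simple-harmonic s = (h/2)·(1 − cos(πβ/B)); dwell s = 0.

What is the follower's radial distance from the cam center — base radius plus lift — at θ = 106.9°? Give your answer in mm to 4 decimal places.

seg 1 [0°–89.1°] dwell: s stays 0.0000
seg 2 [89.1°–113.8°] uniform, h=15: θ=106.9° here. β=17.8, B=24.7. 15·17.8/24.7 = 10.8097 → s = 10.8097
radial distance = base radius + s = 11 + 10.8097 = 21.8097

21.8097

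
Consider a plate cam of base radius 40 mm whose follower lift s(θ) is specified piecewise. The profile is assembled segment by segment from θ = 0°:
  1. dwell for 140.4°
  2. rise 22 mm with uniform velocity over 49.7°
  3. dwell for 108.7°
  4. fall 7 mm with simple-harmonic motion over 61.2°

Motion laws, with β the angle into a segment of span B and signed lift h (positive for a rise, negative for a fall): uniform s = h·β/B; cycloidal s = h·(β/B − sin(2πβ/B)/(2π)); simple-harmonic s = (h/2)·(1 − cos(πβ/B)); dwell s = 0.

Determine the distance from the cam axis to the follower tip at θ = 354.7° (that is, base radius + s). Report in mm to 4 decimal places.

seg 1 [0°–140.4°] dwell: s stays 0.0000
seg 2 [140.4°–190.1°] uniform, h=22: full span → s += 22 → s = 22.0000
seg 3 [190.1°–298.8°] dwell: s stays 22.0000
seg 4 [298.8°–360°] simple-harmonic, h=-7: θ=354.7° here. β=55.9, B=61.2. -7/2·(1 − cos(π·0.9134)) = -6.8713 → s = 15.1287
radial distance = base radius + s = 40 + 15.1287 = 55.1287

55.1287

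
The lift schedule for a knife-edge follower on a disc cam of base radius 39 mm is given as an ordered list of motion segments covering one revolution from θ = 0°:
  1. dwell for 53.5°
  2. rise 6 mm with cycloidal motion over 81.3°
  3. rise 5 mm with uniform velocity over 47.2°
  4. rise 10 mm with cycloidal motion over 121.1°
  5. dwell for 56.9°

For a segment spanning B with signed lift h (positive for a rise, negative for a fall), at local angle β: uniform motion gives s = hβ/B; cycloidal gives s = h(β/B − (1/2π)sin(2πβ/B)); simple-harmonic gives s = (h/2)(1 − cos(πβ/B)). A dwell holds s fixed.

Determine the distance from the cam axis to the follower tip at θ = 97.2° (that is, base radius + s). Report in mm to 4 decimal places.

seg 1 [0°–53.5°] dwell: s stays 0.0000
seg 2 [53.5°–134.8°] cycloidal, h=6: θ=97.2° here. β=43.7, B=81.3. 6·(0.5375 − sin(2π·0.5375)/(2π)) = 3.4481 → s = 3.4481
radial distance = base radius + s = 39 + 3.4481 = 42.4481

42.4481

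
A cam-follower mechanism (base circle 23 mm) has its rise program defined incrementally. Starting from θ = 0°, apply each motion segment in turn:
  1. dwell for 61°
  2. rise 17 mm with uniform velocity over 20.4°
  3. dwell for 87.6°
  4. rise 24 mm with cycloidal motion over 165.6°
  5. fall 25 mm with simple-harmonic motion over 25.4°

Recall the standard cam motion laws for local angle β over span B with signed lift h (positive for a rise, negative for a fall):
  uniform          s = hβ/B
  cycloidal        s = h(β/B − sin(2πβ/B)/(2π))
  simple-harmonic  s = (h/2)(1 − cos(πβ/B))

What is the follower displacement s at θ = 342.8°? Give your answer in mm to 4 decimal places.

seg 1 [0°–61°] dwell: s stays 0.0000
seg 2 [61°–81.4°] uniform, h=17: full span → s += 17 → s = 17.0000
seg 3 [81.4°–169°] dwell: s stays 17.0000
seg 4 [169°–334.6°] cycloidal, h=24: full span → s += 24 → s = 41.0000
seg 5 [334.6°–360°] simple-harmonic, h=-25: θ=342.8° here. β=8.2, B=25.4. -25/2·(1 − cos(π·0.3228)) = -5.8964 → s = 35.1036

35.1036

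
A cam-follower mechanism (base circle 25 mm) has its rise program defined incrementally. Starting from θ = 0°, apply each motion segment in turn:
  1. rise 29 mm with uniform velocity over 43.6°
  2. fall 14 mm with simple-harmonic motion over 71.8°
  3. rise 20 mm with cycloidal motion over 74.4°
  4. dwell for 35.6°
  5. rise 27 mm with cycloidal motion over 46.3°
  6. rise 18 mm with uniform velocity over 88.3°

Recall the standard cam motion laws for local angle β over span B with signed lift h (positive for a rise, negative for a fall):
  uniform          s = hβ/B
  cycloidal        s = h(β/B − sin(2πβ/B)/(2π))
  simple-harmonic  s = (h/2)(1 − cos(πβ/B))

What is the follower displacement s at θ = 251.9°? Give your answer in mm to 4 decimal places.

seg 1 [0°–43.6°] uniform, h=29: full span → s += 29 → s = 29.0000
seg 2 [43.6°–115.4°] simple-harmonic, h=-14: full span → s += -14 → s = 15.0000
seg 3 [115.4°–189.8°] cycloidal, h=20: full span → s += 20 → s = 35.0000
seg 4 [189.8°–225.4°] dwell: s stays 35.0000
seg 5 [225.4°–271.7°] cycloidal, h=27: θ=251.9° here. β=26.5, B=46.3. 27·(0.5724 − sin(2π·0.5724)/(2π)) = 17.3405 → s = 52.3405

52.3405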